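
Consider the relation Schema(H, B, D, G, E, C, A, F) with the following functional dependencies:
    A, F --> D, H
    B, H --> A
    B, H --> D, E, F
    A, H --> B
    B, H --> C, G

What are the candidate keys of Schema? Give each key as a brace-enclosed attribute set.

{A, F}, {A, H}, {B, H}

Closure of {A, F} is {A, B, C, D, E, F, G, H}, the whole schema; {A, F} is a candidate key.
Closure of {A, H} is {A, B, C, D, E, F, G, H}, the whole schema; {A, H} is a candidate key.
Closure of {B, H} is {A, B, C, D, E, F, G, H}, the whole schema; {B, H} is a candidate key.
Any other superkey properly contains one of these, so there are no further candidate keys.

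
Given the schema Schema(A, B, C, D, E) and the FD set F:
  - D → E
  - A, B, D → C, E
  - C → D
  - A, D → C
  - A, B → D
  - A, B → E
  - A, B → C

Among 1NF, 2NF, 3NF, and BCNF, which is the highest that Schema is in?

2NF

Candidate key: {A, B}. Prime attributes: {A, B}.
For D → E we have {D}⁺ = {D, E}; {D} is not a superkey, so BCNF fails.
D → E has non-prime {E} on the right and a non-superkey on the left, so 3NF fails.
No proper subset of a key has a non-prime attribute in its closure, so there is no partial dependency; 2NF holds.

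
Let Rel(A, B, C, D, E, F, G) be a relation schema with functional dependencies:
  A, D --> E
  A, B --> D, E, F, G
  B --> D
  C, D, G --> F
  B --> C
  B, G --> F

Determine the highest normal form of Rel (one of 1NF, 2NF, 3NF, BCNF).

1NF

Candidate key: {A, B}. Prime attributes: {A, B}.
A, D --> E: {A, D}⁺ = {A, D, E}, which is not all of the attributes, so the left side is not a superkey — BCNF is violated.
A, D --> E determines the non-prime attribute {E} from a non-superkey — 3NF is violated.
{B} is a proper subset of the key {A, B}, and {B}⁺ contains the non-prime attributes {C, D} — a partial dependency, so 2NF is violated.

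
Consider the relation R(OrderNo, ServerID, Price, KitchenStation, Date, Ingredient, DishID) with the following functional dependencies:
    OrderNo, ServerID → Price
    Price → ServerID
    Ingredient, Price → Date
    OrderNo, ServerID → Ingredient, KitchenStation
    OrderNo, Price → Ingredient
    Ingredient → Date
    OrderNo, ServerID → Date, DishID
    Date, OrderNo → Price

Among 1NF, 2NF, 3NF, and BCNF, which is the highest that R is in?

Candidate keys: {Date, OrderNo}, {Ingredient, OrderNo}, {OrderNo, Price}, {OrderNo, ServerID}. Prime attributes: {Date, Ingredient, OrderNo, Price, ServerID}.
For Price → ServerID we have {Price}⁺ = {Price, ServerID}; {Price} is not a superkey, so BCNF fails.
Since {ServerID} ⊆ prime attributes and every other non-superkey FD also has a prime right side, the schema is in 3NF.

3NF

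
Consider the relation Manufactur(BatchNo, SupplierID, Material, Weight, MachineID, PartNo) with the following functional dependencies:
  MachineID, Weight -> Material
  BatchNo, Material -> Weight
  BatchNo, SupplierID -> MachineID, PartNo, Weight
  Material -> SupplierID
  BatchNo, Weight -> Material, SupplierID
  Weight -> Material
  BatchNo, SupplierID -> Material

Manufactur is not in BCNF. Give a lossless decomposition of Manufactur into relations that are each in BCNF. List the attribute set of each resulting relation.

{BatchNo, MachineID, PartNo, Weight}; {Material, SupplierID}; {Material, Weight}

Candidate keys of the original relation: {BatchNo, Material}, {BatchNo, SupplierID}, {BatchNo, Weight}.
{BatchNo, MachineID, Material, PartNo, SupplierID, Weight}: {MachineID, Weight} determines {MachineID, Material, SupplierID, Weight} here but is not a superkey — split on MachineID, Weight -> Material, SupplierID, giving {MachineID, Material, SupplierID, Weight} and {BatchNo, MachineID, PartNo, Weight}.
{MachineID, Material, SupplierID, Weight}: {Material} determines {Material, SupplierID} here but is not a superkey — split on Material -> SupplierID, giving {Material, SupplierID} and {MachineID, Material, Weight}.
{Material, SupplierID} has no BCNF violation.
{MachineID, Material, Weight}: {Weight} determines {Material, Weight} here but is not a superkey — split on Weight -> Material, giving {Material, Weight} and {MachineID, Weight}.
{Material, Weight} has no BCNF violation.
{MachineID, Weight} has no BCNF violation.
{BatchNo, MachineID, PartNo, Weight} has no BCNF violation.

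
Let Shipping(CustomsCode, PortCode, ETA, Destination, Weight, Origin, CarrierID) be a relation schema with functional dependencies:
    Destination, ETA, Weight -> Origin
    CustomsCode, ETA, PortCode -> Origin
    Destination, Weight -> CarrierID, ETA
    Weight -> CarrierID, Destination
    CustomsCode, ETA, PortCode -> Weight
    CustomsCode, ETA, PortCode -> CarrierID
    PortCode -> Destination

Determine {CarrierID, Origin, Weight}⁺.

{CarrierID, Destination, ETA, Origin, Weight}

Start with {CarrierID, Origin, Weight}.
Weight -> CarrierID, Destination applies; add {Destination} → now {CarrierID, Destination, Origin, Weight}.
Destination, Weight -> CarrierID, ETA applies; add {ETA} → now {CarrierID, Destination, ETA, Origin, Weight}.
No further FD applies.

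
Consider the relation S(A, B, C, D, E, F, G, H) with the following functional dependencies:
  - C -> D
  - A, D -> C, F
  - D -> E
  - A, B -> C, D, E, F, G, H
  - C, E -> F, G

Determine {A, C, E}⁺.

Start with {A, C, E}.
C -> D applies; add {D} → now {A, C, D, E}.
A, D -> C, F applies; add {F} → now {A, C, D, E, F}.
C, E -> F, G applies; add {G} → now {A, C, D, E, F, G}.
No further FD applies.

{A, C, D, E, F, G}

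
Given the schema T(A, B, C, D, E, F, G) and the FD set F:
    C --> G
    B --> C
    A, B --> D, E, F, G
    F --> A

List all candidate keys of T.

Attributes never on any right-hand side: {B} — every candidate key must contain it.
{A, B} is a candidate key since {A, B}⁺ = {A, B, C, D, E, F, G} covers every attribute.
{B, F} is a candidate key since {B, F}⁺ = {A, B, C, D, E, F, G} covers every attribute.
These are minimal and exhaustive — every other superkey contains one of them.

{A, B}, {B, F}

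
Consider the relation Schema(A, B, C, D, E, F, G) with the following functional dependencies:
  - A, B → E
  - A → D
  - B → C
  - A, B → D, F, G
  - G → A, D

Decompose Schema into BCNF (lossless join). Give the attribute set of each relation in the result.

{A, D}; {A, G}; {B, C}; {B, E, F, G}

Candidate keys of the original relation: {A, B}, {B, G}.
In {A, B, C, D, E, F, G}, {A} is not a superkey ({A}⁺ restricted to this set is {A, D}), so split on A → D into {A, D} and {A, B, C, E, F, G}.
{A, D} is in BCNF.
In {A, B, C, E, F, G}, {B} is not a superkey ({B}⁺ restricted to this set is {B, C}), so split on B → C into {B, C} and {A, B, E, F, G}.
{B, C} is in BCNF.
In {A, B, E, F, G}, {G} is not a superkey ({G}⁺ restricted to this set is {A, G}), so split on G → A into {A, G} and {B, E, F, G}.
{A, G} is in BCNF.
{B, E, F, G} is in BCNF.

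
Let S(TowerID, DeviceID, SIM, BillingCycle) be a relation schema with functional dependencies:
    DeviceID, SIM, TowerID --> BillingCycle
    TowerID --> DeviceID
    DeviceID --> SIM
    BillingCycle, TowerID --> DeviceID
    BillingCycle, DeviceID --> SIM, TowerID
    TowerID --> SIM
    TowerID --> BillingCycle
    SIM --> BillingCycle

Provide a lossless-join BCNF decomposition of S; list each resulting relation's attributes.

Candidate keys of the original relation: {DeviceID}, {TowerID}.
Within {BillingCycle, DeviceID, SIM, TowerID}: {SIM}⁺ ∩ {BillingCycle, DeviceID, SIM, TowerID} = {BillingCycle, SIM}, not the whole set, so SIM --> BillingCycle violates BCNF; decompose into {BillingCycle, SIM} and {DeviceID, SIM, TowerID}.
{BillingCycle, SIM} has no BCNF violation.
{DeviceID, SIM, TowerID} has no BCNF violation.

{BillingCycle, SIM}; {DeviceID, SIM, TowerID}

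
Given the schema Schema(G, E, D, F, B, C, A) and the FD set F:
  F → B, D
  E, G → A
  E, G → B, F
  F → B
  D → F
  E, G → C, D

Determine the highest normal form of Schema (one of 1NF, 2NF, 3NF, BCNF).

2NF

Candidate key: {E, G}. Prime attributes: {E, G}.
F → B, D breaks BCNF: {F}⁺ = {B, D, F}, so {F} is not a superkey.
F → B, D has non-prime {B, D} on the right and a non-superkey on the left, so 3NF fails.
No proper subset of a key has a non-prime attribute in its closure, so there is no partial dependency; 2NF holds.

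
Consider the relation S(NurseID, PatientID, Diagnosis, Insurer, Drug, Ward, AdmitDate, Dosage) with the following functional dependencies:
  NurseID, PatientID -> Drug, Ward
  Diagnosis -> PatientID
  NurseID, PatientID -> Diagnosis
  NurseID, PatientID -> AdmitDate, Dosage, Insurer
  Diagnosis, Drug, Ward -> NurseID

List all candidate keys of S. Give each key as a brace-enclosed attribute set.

{Diagnosis, Drug, Ward}, {Diagnosis, NurseID}, {NurseID, PatientID}

Closure of {Diagnosis, NurseID} is {AdmitDate, Diagnosis, Dosage, Drug, Insurer, NurseID, PatientID, Ward}, the whole schema; {Diagnosis, NurseID} is a candidate key.
Closure of {NurseID, PatientID} is {AdmitDate, Diagnosis, Dosage, Drug, Insurer, NurseID, PatientID, Ward}, the whole schema; {NurseID, PatientID} is a candidate key.
Closure of {Diagnosis, Drug, Ward} is {AdmitDate, Diagnosis, Dosage, Drug, Insurer, NurseID, PatientID, Ward}, the whole schema; {Diagnosis, Drug, Ward} is a candidate key.
These are minimal and exhaustive — every other superkey contains one of them.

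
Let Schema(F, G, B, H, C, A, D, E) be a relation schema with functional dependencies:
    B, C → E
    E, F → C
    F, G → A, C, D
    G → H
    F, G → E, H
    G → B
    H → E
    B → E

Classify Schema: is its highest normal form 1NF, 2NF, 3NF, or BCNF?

Candidate key: {F, G}. Prime attributes: {F, G}.
For B, C → E we have {B, C}⁺ = {B, C, E}; {B, C} is not a superkey, so BCNF fails.
Because {E} is non-prime and the left side of B, C → E is not a superkey, the relation is not in 3NF.
Since {G} ⊂ {F, G} and {G}⁺ ⊇ {B, E, H} with {B, E, H} non-prime, there is a partial dependency; 2NF fails.

1NF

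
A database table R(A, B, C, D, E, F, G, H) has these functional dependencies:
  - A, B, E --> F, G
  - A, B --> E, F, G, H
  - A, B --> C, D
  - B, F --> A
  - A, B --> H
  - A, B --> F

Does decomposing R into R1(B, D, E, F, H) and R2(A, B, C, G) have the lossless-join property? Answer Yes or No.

Common attributes: {B}; their closure is {B}.
The closure covers neither R1 nor R2 entirely; the join is not lossless.

No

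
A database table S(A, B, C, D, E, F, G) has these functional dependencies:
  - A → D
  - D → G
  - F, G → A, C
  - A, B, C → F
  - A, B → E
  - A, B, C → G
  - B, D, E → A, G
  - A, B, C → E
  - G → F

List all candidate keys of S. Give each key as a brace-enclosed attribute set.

{A, B}, {B, D}, {B, G}

{B} never appears on the right of any FD, so every key must include it.
{A, B} is a candidate key since {A, B}⁺ = {A, B, C, D, E, F, G} covers every attribute.
{B, D} is a candidate key since {B, D}⁺ = {A, B, C, D, E, F, G} covers every attribute.
{B, G} is a candidate key since {B, G}⁺ = {A, B, C, D, E, F, G} covers every attribute.
Any other superkey properly contains one of these, so there are no further candidate keys.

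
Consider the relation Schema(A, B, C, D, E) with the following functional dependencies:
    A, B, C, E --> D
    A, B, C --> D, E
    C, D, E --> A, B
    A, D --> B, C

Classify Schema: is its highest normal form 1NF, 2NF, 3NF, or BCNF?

Candidate keys: {A, B, C}, {A, D}, {C, D, E}. Prime attributes: {A, B, C, D, E}.
Every FD has a superkey on the left, so the relation is in BCNF.

BCNF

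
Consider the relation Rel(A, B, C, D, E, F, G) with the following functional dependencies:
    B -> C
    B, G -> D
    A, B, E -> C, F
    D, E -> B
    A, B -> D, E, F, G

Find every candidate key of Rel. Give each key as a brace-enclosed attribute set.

{A, B}, {A, D, E}

{A} never appears on the right of any FD, so every key must include it.
{A, B}⁺ = {A, B, C, D, E, F, G} — all of the relation — so {A, B} is a candidate key.
{A, D, E}⁺ = {A, B, C, D, E, F, G} — all of the relation — so {A, D, E} is a candidate key.
No proper subset of any of these is a key, and no other minimal superkey exists.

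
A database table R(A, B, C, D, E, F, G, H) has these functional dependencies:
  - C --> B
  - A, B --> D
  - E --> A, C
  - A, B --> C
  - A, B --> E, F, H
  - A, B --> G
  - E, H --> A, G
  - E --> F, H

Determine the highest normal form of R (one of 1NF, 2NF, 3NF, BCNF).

Candidate keys: {A, B}, {A, C}, {E}. Prime attributes: {A, B, C, E}.
C --> B: {C}⁺ = {B, C}, which is not all of the attributes, so the left side is not a superkey — BCNF is violated.
Since {B} ⊆ prime attributes and every other non-superkey FD also has a prime right side, the schema is in 3NF.

3NF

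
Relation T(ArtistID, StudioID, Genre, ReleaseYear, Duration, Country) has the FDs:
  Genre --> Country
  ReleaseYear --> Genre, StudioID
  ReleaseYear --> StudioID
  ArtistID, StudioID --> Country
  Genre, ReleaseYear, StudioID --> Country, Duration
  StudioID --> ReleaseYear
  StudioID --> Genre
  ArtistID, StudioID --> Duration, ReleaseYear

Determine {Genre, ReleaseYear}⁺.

Start with {Genre, ReleaseYear}.
Genre --> Country applies; add {Country} → now {Country, Genre, ReleaseYear}.
ReleaseYear --> Genre, StudioID applies; add {StudioID} → now {Country, Genre, ReleaseYear, StudioID}.
Genre, ReleaseYear, StudioID --> Country, Duration applies; add {Duration} → now {Country, Duration, Genre, ReleaseYear, StudioID}.
No further FD applies.

{Country, Duration, Genre, ReleaseYear, StudioID}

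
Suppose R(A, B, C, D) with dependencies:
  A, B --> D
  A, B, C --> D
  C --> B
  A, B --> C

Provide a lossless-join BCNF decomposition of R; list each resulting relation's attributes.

Candidate keys of the original relation: {A, B}, {A, C}.
{A, B, C, D}: {C} determines {B, C} here but is not a superkey — split on C --> B, giving {B, C} and {A, C, D}.
{B, C} is in BCNF.
{A, C, D} is in BCNF.

{A, C, D}; {B, C}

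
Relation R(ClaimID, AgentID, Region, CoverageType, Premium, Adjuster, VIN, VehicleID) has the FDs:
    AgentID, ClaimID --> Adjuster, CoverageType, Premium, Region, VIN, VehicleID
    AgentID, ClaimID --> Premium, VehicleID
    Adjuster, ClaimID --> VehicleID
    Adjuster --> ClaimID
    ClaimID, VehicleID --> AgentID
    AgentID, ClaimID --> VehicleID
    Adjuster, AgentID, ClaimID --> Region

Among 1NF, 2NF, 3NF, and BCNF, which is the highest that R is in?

Candidate keys: {Adjuster}, {AgentID, ClaimID}, {ClaimID, VehicleID}. Prime attributes: {Adjuster, AgentID, ClaimID, VehicleID}.
The left-hand side of every FD is a superkey, so BCNF is satisfied.

BCNF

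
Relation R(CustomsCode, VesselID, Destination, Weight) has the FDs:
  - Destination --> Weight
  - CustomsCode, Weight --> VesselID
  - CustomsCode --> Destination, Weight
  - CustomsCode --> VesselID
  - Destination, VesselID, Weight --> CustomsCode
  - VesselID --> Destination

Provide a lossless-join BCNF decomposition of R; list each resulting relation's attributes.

Candidate keys of the original relation: {CustomsCode}, {VesselID}.
Within {CustomsCode, Destination, VesselID, Weight}: {Destination}⁺ ∩ {CustomsCode, Destination, VesselID, Weight} = {Destination, Weight}, not the whole set, so Destination --> Weight violates BCNF; decompose into {Destination, Weight} and {CustomsCode, Destination, VesselID}.
{Destination, Weight} is in BCNF.
{CustomsCode, Destination, VesselID} is in BCNF.

{CustomsCode, Destination, VesselID}; {Destination, Weight}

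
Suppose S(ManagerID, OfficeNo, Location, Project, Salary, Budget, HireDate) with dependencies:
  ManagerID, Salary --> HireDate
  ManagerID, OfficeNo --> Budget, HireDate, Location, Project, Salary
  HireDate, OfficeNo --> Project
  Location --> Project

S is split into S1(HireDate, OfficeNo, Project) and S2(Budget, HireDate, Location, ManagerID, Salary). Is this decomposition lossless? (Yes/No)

No

S1 ∩ S2 = {HireDate}; its closure under F is {HireDate}.
Neither S1 nor S2 is contained in that closure, so the decomposition is lossy.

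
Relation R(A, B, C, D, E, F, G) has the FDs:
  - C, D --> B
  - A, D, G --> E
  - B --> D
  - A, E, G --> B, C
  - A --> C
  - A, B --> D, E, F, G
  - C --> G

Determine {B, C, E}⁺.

{B, C, D, E, G}

Start with {B, C, E}.
B --> D applies; add {D} → now {B, C, D, E}.
C --> G applies; add {G} → now {B, C, D, E, G}.
No further FD applies.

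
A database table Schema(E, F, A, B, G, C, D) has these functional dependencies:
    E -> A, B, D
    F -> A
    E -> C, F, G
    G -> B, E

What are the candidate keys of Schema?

{E}, {G}

{E}⁺ = {A, B, C, D, E, F, G}, which is every attribute, so {E} is a candidate key.
{G}⁺ = {A, B, C, D, E, F, G}, which is every attribute, so {G} is a candidate key.
These are minimal and exhaustive — every other superkey contains one of them.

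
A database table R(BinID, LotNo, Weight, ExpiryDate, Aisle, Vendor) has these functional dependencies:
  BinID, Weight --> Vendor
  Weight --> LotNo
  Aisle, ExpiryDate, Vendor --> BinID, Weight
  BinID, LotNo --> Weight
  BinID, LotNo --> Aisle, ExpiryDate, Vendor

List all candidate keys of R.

{Aisle, ExpiryDate, Vendor}, {BinID, LotNo}, {BinID, Weight}

{BinID, LotNo} is a candidate key since {BinID, LotNo}⁺ = {Aisle, BinID, ExpiryDate, LotNo, Vendor, Weight} covers every attribute.
{BinID, Weight} is a candidate key since {BinID, Weight}⁺ = {Aisle, BinID, ExpiryDate, LotNo, Vendor, Weight} covers every attribute.
{Aisle, ExpiryDate, Vendor} is a candidate key since {Aisle, ExpiryDate, Vendor}⁺ = {Aisle, BinID, ExpiryDate, LotNo, Vendor, Weight} covers every attribute.
These are minimal and exhaustive — every other superkey contains one of them.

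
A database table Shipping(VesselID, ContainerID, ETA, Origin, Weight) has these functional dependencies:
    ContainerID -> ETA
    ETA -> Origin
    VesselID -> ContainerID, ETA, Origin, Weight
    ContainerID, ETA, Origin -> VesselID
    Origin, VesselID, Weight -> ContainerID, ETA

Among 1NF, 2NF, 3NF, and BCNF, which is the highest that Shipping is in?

Candidate keys: {ContainerID}, {VesselID}. Prime attributes: {ContainerID, VesselID}.
For ETA -> Origin we have {ETA}⁺ = {ETA, Origin}; {ETA} is not a superkey, so BCNF fails.
ETA -> Origin determines the non-prime attribute {Origin} from a non-superkey — 3NF is violated.
All keys have size 1, which rules out partial dependencies — 2NF is satisfied.

2NF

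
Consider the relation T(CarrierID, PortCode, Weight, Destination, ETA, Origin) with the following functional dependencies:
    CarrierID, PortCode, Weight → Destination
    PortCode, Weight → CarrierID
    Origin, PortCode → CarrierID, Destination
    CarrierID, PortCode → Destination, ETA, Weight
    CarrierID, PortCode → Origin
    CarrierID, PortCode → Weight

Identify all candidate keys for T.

Attributes never on any right-hand side: {PortCode} — every candidate key must contain it.
{CarrierID, PortCode}⁺ = {CarrierID, Destination, ETA, Origin, PortCode, Weight}, which is every attribute, so {CarrierID, PortCode} is a candidate key.
{Origin, PortCode}⁺ = {CarrierID, Destination, ETA, Origin, PortCode, Weight}, which is every attribute, so {Origin, PortCode} is a candidate key.
{PortCode, Weight}⁺ = {CarrierID, Destination, ETA, Origin, PortCode, Weight}, which is every attribute, so {PortCode, Weight} is a candidate key.
Any other superkey properly contains one of these, so there are no further candidate keys.

{CarrierID, PortCode}, {Origin, PortCode}, {PortCode, Weight}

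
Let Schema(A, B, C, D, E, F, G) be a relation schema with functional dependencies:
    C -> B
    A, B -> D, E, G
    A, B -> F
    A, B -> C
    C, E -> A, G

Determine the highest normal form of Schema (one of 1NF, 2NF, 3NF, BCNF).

Candidate keys: {A, B}, {A, C}, {C, E}. Prime attributes: {A, B, C, E}.
C -> B: {C}⁺ = {B, C}, which is not all of the attributes, so the left side is not a superkey — BCNF is violated.
Since {B} ⊆ prime attributes and every other non-superkey FD also has a prime right side, the schema is in 3NF.

3NF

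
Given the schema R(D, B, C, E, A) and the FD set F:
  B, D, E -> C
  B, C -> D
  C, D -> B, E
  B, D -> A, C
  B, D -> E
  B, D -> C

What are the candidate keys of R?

{B, C}, {B, D}, {C, D}

{B, C} is a candidate key since {B, C}⁺ = {A, B, C, D, E} covers every attribute.
{B, D} is a candidate key since {B, D}⁺ = {A, B, C, D, E} covers every attribute.
{C, D} is a candidate key since {C, D}⁺ = {A, B, C, D, E} covers every attribute.
Any other superkey properly contains one of these, so there are no further candidate keys.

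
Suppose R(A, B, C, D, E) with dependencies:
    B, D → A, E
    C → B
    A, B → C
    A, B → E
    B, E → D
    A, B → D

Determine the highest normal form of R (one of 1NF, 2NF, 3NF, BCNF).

Candidate keys: {A, B}, {A, C}, {B, D}, {B, E}, {C, D}, {C, E}. Prime attributes: {A, B, C, D, E}.
C → B: {C}⁺ = {B, C}, which is not all of the attributes, so the left side is not a superkey — BCNF is violated.
Since {B} ⊆ prime attributes and every other non-superkey FD also has a prime right side, the schema is in 3NF.

3NF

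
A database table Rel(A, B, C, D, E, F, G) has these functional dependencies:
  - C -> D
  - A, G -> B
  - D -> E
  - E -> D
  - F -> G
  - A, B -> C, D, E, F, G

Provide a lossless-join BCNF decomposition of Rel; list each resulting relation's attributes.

Candidate keys of the original relation: {A, B}, {A, F}, {A, G}.
Within {A, B, C, D, E, F, G}: {C}⁺ ∩ {A, B, C, D, E, F, G} = {C, D, E}, not the whole set, so C -> D, E violates BCNF; decompose into {C, D, E} and {A, B, C, F, G}.
Within {C, D, E}: {D}⁺ ∩ {C, D, E} = {D, E}, not the whole set, so D -> E violates BCNF; decompose into {D, E} and {C, D}.
{D, E}: every determinant is a superkey — BCNF.
{C, D}: every determinant is a superkey — BCNF.
Within {A, B, C, F, G}: {F}⁺ ∩ {A, B, C, F, G} = {F, G}, not the whole set, so F -> G violates BCNF; decompose into {F, G} and {A, B, C, F}.
{F, G}: every determinant is a superkey — BCNF.
{A, B, C, F}: every determinant is a superkey — BCNF.

{A, B, C, F}; {C, D}; {D, E}; {F, G}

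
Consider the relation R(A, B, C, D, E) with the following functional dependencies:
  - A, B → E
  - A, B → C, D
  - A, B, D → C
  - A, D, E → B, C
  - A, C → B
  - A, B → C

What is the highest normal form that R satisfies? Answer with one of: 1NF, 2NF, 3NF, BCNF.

BCNF

Candidate keys: {A, B}, {A, C}, {A, D, E}. Prime attributes: {A, B, C, D, E}.
Each dependency's left side is a superkey — BCNF holds.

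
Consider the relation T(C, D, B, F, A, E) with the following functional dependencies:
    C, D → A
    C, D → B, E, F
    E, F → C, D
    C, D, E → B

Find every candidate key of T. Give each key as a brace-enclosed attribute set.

{C, D}⁺ = {A, B, C, D, E, F} — all of the relation — so {C, D} is a candidate key.
{E, F}⁺ = {A, B, C, D, E, F} — all of the relation — so {E, F} is a candidate key.
These are minimal and exhaustive — every other superkey contains one of them.

{C, D}, {E, F}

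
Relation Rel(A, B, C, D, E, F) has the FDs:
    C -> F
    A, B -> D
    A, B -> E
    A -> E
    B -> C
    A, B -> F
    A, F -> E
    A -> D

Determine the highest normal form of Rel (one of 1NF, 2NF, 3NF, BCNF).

1NF

Candidate key: {A, B}. Prime attributes: {A, B}.
C -> F: {C}⁺ = {C, F}, which is not all of the attributes, so the left side is not a superkey — BCNF is violated.
Because {F} is non-prime and the left side of C -> F is not a superkey, the relation is not in 3NF.
Since {A} ⊂ {A, B} and {A}⁺ ⊇ {D, E} with {D, E} non-prime, there is a partial dependency; 2NF fails.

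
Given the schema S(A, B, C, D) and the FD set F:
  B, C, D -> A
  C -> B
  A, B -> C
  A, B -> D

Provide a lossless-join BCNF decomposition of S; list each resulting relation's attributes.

{A, C, D}; {B, C}

Candidate keys of the original relation: {A, B}, {A, C}, {C, D}.
In {A, B, C, D}, {C} is not a superkey ({C}⁺ restricted to this set is {B, C}), so split on C -> B into {B, C} and {A, C, D}.
{B, C} has no BCNF violation.
{A, C, D} has no BCNF violation.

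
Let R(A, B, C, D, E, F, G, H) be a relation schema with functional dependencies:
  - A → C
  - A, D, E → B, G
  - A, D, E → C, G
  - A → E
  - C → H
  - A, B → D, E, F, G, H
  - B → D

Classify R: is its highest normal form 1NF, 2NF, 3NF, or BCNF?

Candidate keys: {A, B}, {A, D}. Prime attributes: {A, B, D}.
A → C: {A}⁺ = {A, C, E, H}, which is not all of the attributes, so the left side is not a superkey — BCNF is violated.
Because {C} is non-prime and the left side of A → C is not a superkey, the relation is not in 3NF.
The proper key subset {A} of {A, B} determines non-prime {C, E, H}, so the relation is not even in 2NF.

1NF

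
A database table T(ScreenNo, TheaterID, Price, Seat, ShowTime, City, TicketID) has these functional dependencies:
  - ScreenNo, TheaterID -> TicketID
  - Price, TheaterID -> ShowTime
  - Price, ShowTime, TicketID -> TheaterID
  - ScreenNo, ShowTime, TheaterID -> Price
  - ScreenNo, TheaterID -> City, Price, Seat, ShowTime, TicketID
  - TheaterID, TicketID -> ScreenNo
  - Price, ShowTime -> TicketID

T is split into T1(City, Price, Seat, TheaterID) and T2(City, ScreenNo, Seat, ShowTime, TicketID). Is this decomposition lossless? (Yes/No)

Common attributes: {City, Seat}; their closure is {City, Seat}.
Neither T1 nor T2 is contained in that closure, so the decomposition is lossy.

No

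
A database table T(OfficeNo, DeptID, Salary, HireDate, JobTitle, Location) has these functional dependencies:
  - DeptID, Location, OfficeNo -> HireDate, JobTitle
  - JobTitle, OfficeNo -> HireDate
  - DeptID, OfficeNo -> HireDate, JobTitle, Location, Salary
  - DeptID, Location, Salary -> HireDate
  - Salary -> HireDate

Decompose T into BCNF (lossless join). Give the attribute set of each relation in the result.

Candidate key of the original relation: {DeptID, OfficeNo}.
Within {DeptID, HireDate, JobTitle, Location, OfficeNo, Salary}: {JobTitle, OfficeNo}⁺ ∩ {DeptID, HireDate, JobTitle, Location, OfficeNo, Salary} = {HireDate, JobTitle, OfficeNo}, not the whole set, so JobTitle, OfficeNo -> HireDate violates BCNF; decompose into {HireDate, JobTitle, OfficeNo} and {DeptID, JobTitle, Location, OfficeNo, Salary}.
{HireDate, JobTitle, OfficeNo} has no BCNF violation.
{DeptID, JobTitle, Location, OfficeNo, Salary} has no BCNF violation.

{DeptID, JobTitle, Location, OfficeNo, Salary}; {HireDate, JobTitle, OfficeNo}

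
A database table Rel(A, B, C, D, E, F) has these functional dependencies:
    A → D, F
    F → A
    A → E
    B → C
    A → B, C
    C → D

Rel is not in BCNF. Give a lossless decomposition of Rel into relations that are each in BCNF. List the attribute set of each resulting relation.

{A, B, E, F}; {B, C}; {C, D}

Candidate keys of the original relation: {A}, {F}.
In {A, B, C, D, E, F}, {B} is not a superkey ({B}⁺ restricted to this set is {B, C, D}), so split on B → C, D into {B, C, D} and {A, B, E, F}.
In {B, C, D}, {C} is not a superkey ({C}⁺ restricted to this set is {C, D}), so split on C → D into {C, D} and {B, C}.
{C, D} is in BCNF.
{B, C} is in BCNF.
{A, B, E, F} is in BCNF.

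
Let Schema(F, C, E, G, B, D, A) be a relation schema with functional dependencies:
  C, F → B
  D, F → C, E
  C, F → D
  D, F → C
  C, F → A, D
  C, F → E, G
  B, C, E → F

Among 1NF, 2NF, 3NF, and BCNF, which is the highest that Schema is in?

Candidate keys: {B, C, E}, {C, F}, {D, F}. Prime attributes: {B, C, D, E, F}.
Every FD has a superkey on the left, so the relation is in BCNF.

BCNF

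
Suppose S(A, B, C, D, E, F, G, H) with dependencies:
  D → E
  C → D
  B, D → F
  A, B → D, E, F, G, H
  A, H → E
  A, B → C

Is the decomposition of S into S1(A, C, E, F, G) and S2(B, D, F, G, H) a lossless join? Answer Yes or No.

No

Common attributes: {F, G}; their closure is {F, G}.
Neither S1 nor S2 is contained in that closure, so the decomposition is lossy.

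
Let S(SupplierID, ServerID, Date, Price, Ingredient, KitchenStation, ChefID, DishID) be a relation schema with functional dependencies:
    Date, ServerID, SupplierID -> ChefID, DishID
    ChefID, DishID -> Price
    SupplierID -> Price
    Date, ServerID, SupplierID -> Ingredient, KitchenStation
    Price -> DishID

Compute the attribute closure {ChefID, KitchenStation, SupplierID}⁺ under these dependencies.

{ChefID, DishID, KitchenStation, Price, SupplierID}

Start with {ChefID, KitchenStation, SupplierID}.
SupplierID -> Price applies; add {Price} → now {ChefID, KitchenStation, Price, SupplierID}.
Price -> DishID applies; add {DishID} → now {ChefID, DishID, KitchenStation, Price, SupplierID}.
No further FD applies.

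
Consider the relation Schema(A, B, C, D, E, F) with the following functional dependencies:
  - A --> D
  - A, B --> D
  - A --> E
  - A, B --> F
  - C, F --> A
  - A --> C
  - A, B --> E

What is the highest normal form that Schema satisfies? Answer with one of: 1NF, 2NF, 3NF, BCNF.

1NF

Candidate keys: {A, B}, {B, C, F}. Prime attributes: {A, B, C, F}.
A --> D breaks BCNF: {A}⁺ = {A, C, D, E}, so {A} is not a superkey.
A --> D determines the non-prime attribute {D} from a non-superkey — 3NF is violated.
The proper key subset {A} of {A, B} determines non-prime {D, E}, so the relation is not even in 2NF.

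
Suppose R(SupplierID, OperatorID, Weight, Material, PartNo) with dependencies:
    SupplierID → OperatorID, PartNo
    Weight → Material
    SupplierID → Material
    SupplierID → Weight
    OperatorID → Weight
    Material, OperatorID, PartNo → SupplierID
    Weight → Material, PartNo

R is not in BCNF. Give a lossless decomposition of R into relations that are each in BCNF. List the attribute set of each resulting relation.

Candidate keys of the original relation: {OperatorID}, {SupplierID}.
{Material, OperatorID, PartNo, SupplierID, Weight}: {Weight} determines {Material, PartNo, Weight} here but is not a superkey — split on Weight → Material, PartNo, giving {Material, PartNo, Weight} and {OperatorID, SupplierID, Weight}.
{Material, PartNo, Weight} has no BCNF violation.
{OperatorID, SupplierID, Weight} has no BCNF violation.

{Material, PartNo, Weight}; {OperatorID, SupplierID, Weight}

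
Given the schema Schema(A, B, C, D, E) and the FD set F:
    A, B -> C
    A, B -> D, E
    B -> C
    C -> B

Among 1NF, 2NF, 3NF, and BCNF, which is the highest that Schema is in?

3NF

Candidate keys: {A, B}, {A, C}. Prime attributes: {A, B, C}.
B -> C: {B}⁺ = {B, C}, which is not all of the attributes, so the left side is not a superkey — BCNF is violated.
Since {C} ⊆ prime attributes and every other non-superkey FD also has a prime right side, the schema is in 3NF.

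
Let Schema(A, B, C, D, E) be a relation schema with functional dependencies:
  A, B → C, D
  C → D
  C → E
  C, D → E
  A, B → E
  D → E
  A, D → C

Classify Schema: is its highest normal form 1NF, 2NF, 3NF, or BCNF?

2NF

Candidate key: {A, B}. Prime attributes: {A, B}.
C → D: {C}⁺ = {C, D, E}, which is not all of the attributes, so the left side is not a superkey — BCNF is violated.
C → D has non-prime {D} on the right and a non-superkey on the left, so 3NF fails.
No proper subset of a key has a non-prime attribute in its closure, so there is no partial dependency; 2NF holds.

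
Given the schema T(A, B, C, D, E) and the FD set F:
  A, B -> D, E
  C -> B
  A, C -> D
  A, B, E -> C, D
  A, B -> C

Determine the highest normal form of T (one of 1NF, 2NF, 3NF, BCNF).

3NF

Candidate keys: {A, B}, {A, C}. Prime attributes: {A, B, C}.
C -> B breaks BCNF: {C}⁺ = {B, C}, so {C} is not a superkey.
Since {B} ⊆ prime attributes and every other non-superkey FD also has a prime right side, the schema is in 3NF.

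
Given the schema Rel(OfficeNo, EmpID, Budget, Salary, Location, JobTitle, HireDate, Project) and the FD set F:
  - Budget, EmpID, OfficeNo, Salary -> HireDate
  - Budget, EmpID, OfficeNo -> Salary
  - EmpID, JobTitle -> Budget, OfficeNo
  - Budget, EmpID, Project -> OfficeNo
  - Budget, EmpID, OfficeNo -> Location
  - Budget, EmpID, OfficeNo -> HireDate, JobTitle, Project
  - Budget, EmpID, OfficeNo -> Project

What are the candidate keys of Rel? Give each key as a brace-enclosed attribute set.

{EmpID} never appears on the right of any FD, so every key must include it.
{EmpID, JobTitle} is a candidate key since {EmpID, JobTitle}⁺ = {Budget, EmpID, HireDate, JobTitle, Location, OfficeNo, Project, Salary} covers every attribute.
{Budget, EmpID, OfficeNo} is a candidate key since {Budget, EmpID, OfficeNo}⁺ = {Budget, EmpID, HireDate, JobTitle, Location, OfficeNo, Project, Salary} covers every attribute.
{Budget, EmpID, Project} is a candidate key since {Budget, EmpID, Project}⁺ = {Budget, EmpID, HireDate, JobTitle, Location, OfficeNo, Project, Salary} covers every attribute.
Any other superkey properly contains one of these, so there are no further candidate keys.

{Budget, EmpID, OfficeNo}, {Budget, EmpID, Project}, {EmpID, JobTitle}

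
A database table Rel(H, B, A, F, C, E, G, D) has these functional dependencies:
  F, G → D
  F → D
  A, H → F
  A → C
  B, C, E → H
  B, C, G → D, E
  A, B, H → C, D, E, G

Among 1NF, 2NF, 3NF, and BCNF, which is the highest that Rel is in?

1NF

Candidate keys: {A, B, E}, {A, B, G}, {A, B, H}. Prime attributes: {A, B, E, G, H}.
For F, G → D we have {F, G}⁺ = {D, F, G}; {F, G} is not a superkey, so BCNF fails.
F, G → D determines the non-prime attribute {D} from a non-superkey — 3NF is violated.
The proper key subset {A} of {A, B, E} determines non-prime {C}, so the relation is not even in 2NF.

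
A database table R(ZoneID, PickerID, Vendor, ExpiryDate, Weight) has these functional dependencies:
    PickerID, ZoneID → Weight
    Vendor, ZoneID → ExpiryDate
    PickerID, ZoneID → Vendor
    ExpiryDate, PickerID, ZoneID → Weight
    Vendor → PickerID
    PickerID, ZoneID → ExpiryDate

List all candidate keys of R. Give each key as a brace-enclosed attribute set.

No FD produces {ZoneID}, so it must be in every candidate key.
Closure of {PickerID, ZoneID} is {ExpiryDate, PickerID, Vendor, Weight, ZoneID}, the whole schema; {PickerID, ZoneID} is a candidate key.
Closure of {Vendor, ZoneID} is {ExpiryDate, PickerID, Vendor, Weight, ZoneID}, the whole schema; {Vendor, ZoneID} is a candidate key.
No proper subset of any of these is a key, and no other minimal superkey exists.

{PickerID, ZoneID}, {Vendor, ZoneID}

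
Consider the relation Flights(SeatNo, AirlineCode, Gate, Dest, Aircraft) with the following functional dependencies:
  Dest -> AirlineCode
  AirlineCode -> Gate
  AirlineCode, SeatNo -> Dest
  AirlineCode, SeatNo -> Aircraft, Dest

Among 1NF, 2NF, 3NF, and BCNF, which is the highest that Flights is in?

Candidate keys: {AirlineCode, SeatNo}, {Dest, SeatNo}. Prime attributes: {AirlineCode, Dest, SeatNo}.
Dest -> AirlineCode: {Dest}⁺ = {AirlineCode, Dest, Gate}, which is not all of the attributes, so the left side is not a superkey — BCNF is violated.
AirlineCode -> Gate has non-prime {Gate} on the right and a non-superkey on the left, so 3NF fails.
The proper key subset {AirlineCode} of {AirlineCode, SeatNo} determines non-prime {Gate}, so the relation is not even in 2NF.

1NF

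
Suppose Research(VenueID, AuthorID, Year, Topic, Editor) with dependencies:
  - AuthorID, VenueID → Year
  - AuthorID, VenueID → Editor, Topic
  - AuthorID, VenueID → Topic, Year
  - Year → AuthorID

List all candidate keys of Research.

{VenueID} never appears on the right of any FD, so every key must include it.
Closure of {AuthorID, VenueID} is {AuthorID, Editor, Topic, VenueID, Year}, the whole schema; {AuthorID, VenueID} is a candidate key.
Closure of {VenueID, Year} is {AuthorID, Editor, Topic, VenueID, Year}, the whole schema; {VenueID, Year} is a candidate key.
Any other superkey properly contains one of these, so there are no further candidate keys.

{AuthorID, VenueID}, {VenueID, Year}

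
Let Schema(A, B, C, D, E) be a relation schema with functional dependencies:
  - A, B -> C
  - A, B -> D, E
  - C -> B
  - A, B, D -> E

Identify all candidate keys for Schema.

Attributes never on any right-hand side: {A} — every candidate key must contain it.
{A, B}⁺ = {A, B, C, D, E}, which is every attribute, so {A, B} is a candidate key.
{A, C}⁺ = {A, B, C, D, E}, which is every attribute, so {A, C} is a candidate key.
No proper subset of any of these is a key, and no other minimal superkey exists.

{A, B}, {A, C}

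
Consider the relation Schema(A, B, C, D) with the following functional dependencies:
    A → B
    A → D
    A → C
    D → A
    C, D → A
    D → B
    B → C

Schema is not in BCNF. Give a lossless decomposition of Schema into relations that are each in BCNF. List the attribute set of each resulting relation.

{A, B, D}; {B, C}

Candidate keys of the original relation: {A}, {D}.
Within {A, B, C, D}: {B}⁺ ∩ {A, B, C, D} = {B, C}, not the whole set, so B → C violates BCNF; decompose into {B, C} and {A, B, D}.
{B, C} has no BCNF violation.
{A, B, D} has no BCNF violation.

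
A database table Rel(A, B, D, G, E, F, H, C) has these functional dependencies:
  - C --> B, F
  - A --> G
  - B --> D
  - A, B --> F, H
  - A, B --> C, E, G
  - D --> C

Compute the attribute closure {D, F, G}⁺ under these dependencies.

{B, C, D, F, G}

Start with {D, F, G}.
D --> C applies; add {C} → now {C, D, F, G}.
C --> B, F applies; add {B} → now {B, C, D, F, G}.
No further FD applies.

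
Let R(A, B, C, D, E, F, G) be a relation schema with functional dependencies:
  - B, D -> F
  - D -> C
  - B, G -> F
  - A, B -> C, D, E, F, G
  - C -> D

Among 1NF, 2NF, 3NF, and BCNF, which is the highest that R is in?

2NF

Candidate key: {A, B}. Prime attributes: {A, B}.
For B, D -> F we have {B, D}⁺ = {B, C, D, F}; {B, D} is not a superkey, so BCNF fails.
B, D -> F has non-prime {F} on the right and a non-superkey on the left, so 3NF fails.
No proper subset of a key has a non-prime attribute in its closure, so there is no partial dependency; 2NF holds.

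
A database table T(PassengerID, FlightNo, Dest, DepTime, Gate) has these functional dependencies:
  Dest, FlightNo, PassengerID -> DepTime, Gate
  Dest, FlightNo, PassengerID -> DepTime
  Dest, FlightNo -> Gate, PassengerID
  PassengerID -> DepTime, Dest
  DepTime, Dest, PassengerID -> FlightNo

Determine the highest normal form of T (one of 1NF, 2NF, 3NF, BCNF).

BCNF

Candidate keys: {Dest, FlightNo}, {PassengerID}. Prime attributes: {Dest, FlightNo, PassengerID}.
Each dependency's left side is a superkey — BCNF holds.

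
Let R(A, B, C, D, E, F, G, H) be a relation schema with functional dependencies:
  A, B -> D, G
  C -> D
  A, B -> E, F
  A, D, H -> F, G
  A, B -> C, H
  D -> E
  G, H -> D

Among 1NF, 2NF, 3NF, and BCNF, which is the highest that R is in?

Candidate key: {A, B}. Prime attributes: {A, B}.
C -> D breaks BCNF: {C}⁺ = {C, D, E}, so {C} is not a superkey.
C -> D determines the non-prime attribute {D} from a non-superkey — 3NF is violated.
No proper subset of a key has a non-prime attribute in its closure, so there is no partial dependency; 2NF holds.

2NF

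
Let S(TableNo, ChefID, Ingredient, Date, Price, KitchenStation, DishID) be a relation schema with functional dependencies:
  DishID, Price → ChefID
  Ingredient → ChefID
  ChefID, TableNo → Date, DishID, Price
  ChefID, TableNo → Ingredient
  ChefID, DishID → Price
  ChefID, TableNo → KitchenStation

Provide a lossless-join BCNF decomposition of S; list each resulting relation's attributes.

Candidate keys of the original relation: {ChefID, TableNo}, {DishID, Price, TableNo}, {Ingredient, TableNo}.
{ChefID, Date, DishID, Ingredient, KitchenStation, Price, TableNo}: {DishID, Price} determines {ChefID, DishID, Price} here but is not a superkey — split on DishID, Price → ChefID, giving {ChefID, DishID, Price} and {Date, DishID, Ingredient, KitchenStation, Price, TableNo}.
{ChefID, DishID, Price} has no BCNF violation.
{Date, DishID, Ingredient, KitchenStation, Price, TableNo}: {DishID, Ingredient} determines {DishID, Ingredient, Price} here but is not a superkey — split on DishID, Ingredient → Price, giving {DishID, Ingredient, Price} and {Date, DishID, Ingredient, KitchenStation, TableNo}.
{DishID, Ingredient, Price} has no BCNF violation.
{Date, DishID, Ingredient, KitchenStation, TableNo} has no BCNF violation.

{ChefID, DishID, Price}; {Date, DishID, Ingredient, KitchenStation, TableNo}; {DishID, Ingredient, Price}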